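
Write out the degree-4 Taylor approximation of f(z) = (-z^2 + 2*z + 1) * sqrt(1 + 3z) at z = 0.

Distribute the polynomial across the series and collect like powers.
f(0) = 1
f′(0) = 7/2
f′′(0) = 7/4
f′′′(0) = -99/8
f^(4)(0) = 513/16

171*z^4/128 - 33*z^3/16 + 7*z^2/8 + 7*z/2 + 1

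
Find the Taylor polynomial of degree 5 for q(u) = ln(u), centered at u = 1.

Apply the Taylor formula c_k = f^(k)(a)/k!.

(u - 1)^5/5 - (u - 1)^4/4 + (u - 1)^3/3 - (u - 1)^2/2 + (u - 1)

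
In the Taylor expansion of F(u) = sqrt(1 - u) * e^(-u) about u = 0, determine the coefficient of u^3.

Multiply the two series term by term and collect like powers.
[u^0] = 1;  [u^1] = -3/2;  [u^2] = 7/8;  [u^3] = -17/48.
So c_3 = F′′′(0)/3! = -17/48.

-17/48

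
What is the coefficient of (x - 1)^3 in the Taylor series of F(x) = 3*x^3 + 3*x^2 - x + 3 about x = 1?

3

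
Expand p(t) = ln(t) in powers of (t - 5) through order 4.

Use the known series and substitute for the argument.
p(5) = ln(5)
p′(5) = 1/5
p′′(5) = -1/25
p′′′(5) = 2/125
p^(4)(5) = -6/625

-(t - 5)^4/2500 + (t - 5)^3/375 - (t - 5)^2/50 + (t - 5)/5 + ln(5)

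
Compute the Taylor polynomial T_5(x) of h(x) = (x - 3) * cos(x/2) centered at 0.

Distribute the polynomial across the series and collect like powers.
[x^0] = -3;  [x^1] = 1;  [x^2] = 3/8;  [x^3] = -1/8;  [x^4] = -1/128;  [x^5] = 1/384.

x^5/384 - x^4/128 - x^3/8 + 3*x^2/8 + x - 3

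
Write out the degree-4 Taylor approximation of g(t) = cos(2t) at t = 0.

g(0) = 1
g′(0) = 0
g′′(0) = -4
g′′′(0) = 0
g^(4)(0) = 16

2*t^4/3 - 2*t^2 + 1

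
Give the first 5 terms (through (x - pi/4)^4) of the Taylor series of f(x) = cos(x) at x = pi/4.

sqrt(2)*(x - pi/4)^4/48 + sqrt(2)*(x - pi/4)^3/12 - sqrt(2)*(x - pi/4)^2/4 - sqrt(2)*(x - pi/4)/2 + sqrt(2)/2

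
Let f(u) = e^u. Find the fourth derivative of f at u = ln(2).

2

The coefficient of (u - ln(2))^4 in the expansion is 1/12, so f^(4)(ln(2)) = 4! * (1/12) = 2.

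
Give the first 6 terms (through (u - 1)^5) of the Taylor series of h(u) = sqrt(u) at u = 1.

7*(u - 1)^5/256 - 5*(u - 1)^4/128 + (u - 1)^3/16 - (u - 1)^2/8 + (u - 1)/2 + 1

h(1) = 1
h′(1) = 1/2
h′′(1) = -1/4
h′′′(1) = 3/8
h^(4)(1) = -15/16
h^(5)(1) = 105/32
The Taylor polynomial is Σ h^(k)(1)/k! · (u - 1)^k.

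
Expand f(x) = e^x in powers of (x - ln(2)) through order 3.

(x - ln(2))^3/3 + (x - ln(2))^2 + 2*(x - ln(2)) + 2

f(ln(2)) = 2
f′(ln(2)) = 2
f′′(ln(2)) = 2
f′′′(ln(2)) = 2
The Taylor polynomial is Σ f^(k)(ln(2))/k! · (x - ln(2))^k.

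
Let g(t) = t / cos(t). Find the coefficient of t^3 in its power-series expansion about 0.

1/2

Divide the numerator series by the denominator series (power-series long division).
[t^0] = 0;  [t^1] = 1;  [t^2] = 0;  [t^3] = 1/2.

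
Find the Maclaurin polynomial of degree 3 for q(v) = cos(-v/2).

[v^0] = 1;  [v^1] = 0;  [v^2] = -1/8;  [v^3] = 0.

1 - v^2/8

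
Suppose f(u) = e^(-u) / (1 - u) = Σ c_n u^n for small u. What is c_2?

1/2

Expand 1/(denominator) as a geometric series and multiply by the numerator's series.
So c_2 = f′′(0)/2! = 1/2.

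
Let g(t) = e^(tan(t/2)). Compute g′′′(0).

3/8

Compose series: expand the inner function first, then feed it into the outer expansion.
From the series, [t^3] g = 1/16; multiply by 3! = 6 to get 3/8.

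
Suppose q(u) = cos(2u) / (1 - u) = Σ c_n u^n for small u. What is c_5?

Expand each factor separately, then convolve coefficients.
[u^0] = 1;  [u^1] = 1;  [u^2] = -1;  [u^3] = -1;  [u^4] = -1/3;  [u^5] = -1/3.

-1/3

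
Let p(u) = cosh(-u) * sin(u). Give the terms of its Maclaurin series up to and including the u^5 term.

-u^5/30 + u^3/3 + u

Take the Cauchy product of the two expansions.
[u^0] = 0;  [u^1] = 1;  [u^2] = 0;  [u^3] = 1/3;  [u^4] = 0;  [u^5] = -1/30.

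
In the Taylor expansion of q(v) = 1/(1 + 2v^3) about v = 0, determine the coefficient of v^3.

-2

q(0) = 1
q′(0) = 0
q′′(0) = 0
q′′′(0) = -12
So c_3 = q′′′(0)/3! = -2.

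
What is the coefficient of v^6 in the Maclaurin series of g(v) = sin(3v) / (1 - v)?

21/40

Multiply the two series term by term and collect like powers.
g(0) = 0
g′(0) = 3
g′′(0) = 6
g′′′(0) = -9
g^(4)(0) = -36
g^(5)(0) = 63
g^(6)(0) = 378
So c_6 = g^(6)(0)/6! = 21/40.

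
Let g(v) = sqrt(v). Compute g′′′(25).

3/25000

Apply the Taylor formula c_k = f^(k)(a)/k!.
The coefficient of (v - 25)^3 in the expansion is 1/50000, so g′′′(25) = 3! * (1/50000) = 3/25000.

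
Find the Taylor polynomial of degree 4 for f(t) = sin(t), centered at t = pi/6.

(t - pi/6)^4/48 - sqrt(3)*(t - pi/6)^3/12 - (t - pi/6)^2/4 + sqrt(3)*(t - pi/6)/2 + 1/2

f(pi/6) = 1/2
f′(pi/6) = sqrt(3)/2
f′′(pi/6) = -1/2
f′′′(pi/6) = -sqrt(3)/2
f^(4)(pi/6) = 1/2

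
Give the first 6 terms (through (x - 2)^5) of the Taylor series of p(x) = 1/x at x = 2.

[(x - 2)^0] = 1/2;  [(x - 2)^1] = -1/4;  [(x - 2)^2] = 1/8;  [(x - 2)^3] = -1/16;  [(x - 2)^4] = 1/32;  [(x - 2)^5] = -1/64.

-(x - 2)^5/64 + (x - 2)^4/32 - (x - 2)^3/16 + (x - 2)^2/8 - (x - 2)/4 + 1/2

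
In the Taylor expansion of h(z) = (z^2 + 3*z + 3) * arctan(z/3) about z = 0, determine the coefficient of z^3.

8/27

Multiply each power in the prefactor through the base expansion.
h(0) = 0
h′(0) = 1
h′′(0) = 2
h′′′(0) = 16/9
So c_3 = h′′′(0)/3! = 8/27.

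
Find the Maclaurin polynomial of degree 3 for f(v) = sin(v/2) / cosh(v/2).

Write the quotient as an unknown series and match coefficients against numerator = denominator · series.

-v^3/12 + v/2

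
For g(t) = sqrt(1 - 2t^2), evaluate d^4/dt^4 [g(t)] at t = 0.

The coefficient of t^4 in the expansion is -1/2, so g^(4)(0) = 4! * (-1/2) = -12.

-12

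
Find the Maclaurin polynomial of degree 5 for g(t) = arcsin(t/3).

t^5/3240 + t^3/162 + t/3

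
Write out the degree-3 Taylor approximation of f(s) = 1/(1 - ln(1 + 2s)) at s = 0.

8*s^3/3 + 2*s^2 + 2*s + 1

Compose series: expand the inner function first, then feed it into the outer expansion.
[s^0] = 1;  [s^1] = 2;  [s^2] = 2;  [s^3] = 8/3.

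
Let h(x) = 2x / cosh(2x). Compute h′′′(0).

-24

Divide the numerator series by the denominator series (power-series long division).
From the series, [x^3] h = -4; multiply by 3! = 6 to get -24.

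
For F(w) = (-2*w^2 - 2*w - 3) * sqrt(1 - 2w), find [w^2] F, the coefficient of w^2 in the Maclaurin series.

3/2

Distribute the polynomial across the series and collect like powers.
F(0) = -3
F′(0) = 1
F′′(0) = 3
Then c_k = F^(k)(0)/k! gives each Taylor coefficient.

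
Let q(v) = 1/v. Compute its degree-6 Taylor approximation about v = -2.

q(-2) = -1/2
q′(-2) = -1/4
q′′(-2) = -1/4
q′′′(-2) = -3/8
q^(4)(-2) = -3/4
q^(5)(-2) = -15/8
q^(6)(-2) = -45/8

-(v + 2)^6/128 - (v + 2)^5/64 - (v + 2)^4/32 - (v + 2)^3/16 - (v + 2)^2/8 - (v + 2)/4 - 1/2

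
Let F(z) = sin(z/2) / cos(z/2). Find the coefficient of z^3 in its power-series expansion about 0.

1/24

Invert the denominator's series and multiply.
F(0) = 0
F′(0) = 1/2
F′′(0) = 0
F′′′(0) = 1/4
Then c_k = F^(k)(0)/k! gives each Taylor coefficient.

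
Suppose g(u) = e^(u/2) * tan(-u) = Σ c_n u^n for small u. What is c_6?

Take the Cauchy product of the two expansions.
g(0) = 0
g′(0) = -1
g′′(0) = -1
g′′′(0) = -11/4
g^(4)(0) = -9/2
g^(5)(0) = -341/16
g^(6)(0) = -851/16
The Taylor polynomial is Σ g^(k)(0)/k! · u^k.

-851/11520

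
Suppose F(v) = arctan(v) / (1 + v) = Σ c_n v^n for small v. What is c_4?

-2/3

Expand each factor separately, then convolve coefficients.
[v^0] = 0;  [v^1] = 1;  [v^2] = -1;  [v^3] = 2/3;  [v^4] = -2/3.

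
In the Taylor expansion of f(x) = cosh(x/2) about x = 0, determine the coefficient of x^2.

f(0) = 1
f′(0) = 0
f′′(0) = 1/4
So c_2 = f′′(0)/2! = 1/8.

1/8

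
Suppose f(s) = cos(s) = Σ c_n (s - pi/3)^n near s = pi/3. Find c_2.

-1/4

Use the known series and substitute for the argument.
f(pi/3) = 1/2
f′(pi/3) = -sqrt(3)/2
f′′(pi/3) = -1/2
So c_2 = f′′(pi/3)/2! = -1/4.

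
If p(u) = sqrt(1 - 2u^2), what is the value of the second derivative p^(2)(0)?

-2

The coefficient of u^2 in the expansion is -1, so p′′(0) = 2! * (-1) = -2.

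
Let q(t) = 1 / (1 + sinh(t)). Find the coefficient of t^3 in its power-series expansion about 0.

-7/6

Use the geometric series for the reciprocal, then substitute.
[t^0] = 1;  [t^1] = -1;  [t^2] = 1;  [t^3] = -7/6.
So c_3 = q′′′(0)/3! = -7/6.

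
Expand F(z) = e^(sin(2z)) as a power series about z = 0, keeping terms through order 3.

2*z^2 + 2*z + 1

Plug the Maclaurin series of the inner function into that of the outer and collect terms.
[z^0] = 1;  [z^1] = 2;  [z^2] = 2;  [z^3] = 0.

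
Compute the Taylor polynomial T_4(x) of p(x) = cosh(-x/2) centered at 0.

Compute the successive derivatives at the expansion point and divide by k!.
p(0) = 1
p′(0) = 0
p′′(0) = 1/4
p′′′(0) = 0
p^(4)(0) = 1/16

x^4/384 + x^2/8 + 1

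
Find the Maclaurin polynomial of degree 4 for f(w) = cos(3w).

[w^0] = 1;  [w^1] = 0;  [w^2] = -9/2;  [w^3] = 0;  [w^4] = 27/8.

27*w^4/8 - 9*w^2/2 + 1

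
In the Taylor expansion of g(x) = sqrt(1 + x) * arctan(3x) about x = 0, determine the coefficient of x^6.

30489/1280

Take the Cauchy product of the two expansions.
g(0) = 0
g′(0) = 3
g′′(0) = 3
g′′′(0) = -225/4
g^(4)(0) = -207/2
g^(5)(0) = 95247/16
g^(6)(0) = 274401/16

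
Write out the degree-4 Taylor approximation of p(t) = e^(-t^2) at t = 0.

[t^0] = 1;  [t^1] = 0;  [t^2] = -1;  [t^3] = 0;  [t^4] = 1/2.

t^4/2 - t^2 + 1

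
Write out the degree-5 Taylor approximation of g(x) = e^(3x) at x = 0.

81*x^5/40 + 27*x^4/8 + 9*x^3/2 + 9*x^2/2 + 3*x + 1

Compute the successive derivatives at the expansion point and divide by k!.
[x^0] = 1;  [x^1] = 3;  [x^2] = 9/2;  [x^3] = 9/2;  [x^4] = 27/8;  [x^5] = 81/40.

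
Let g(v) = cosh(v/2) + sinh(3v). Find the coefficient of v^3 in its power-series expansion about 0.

9/2

Add the two expansions coefficient-wise.
g(0) = 1
g′(0) = 3
g′′(0) = 1/4
g′′′(0) = 27
The Taylor polynomial is Σ g^(k)(0)/k! · v^k.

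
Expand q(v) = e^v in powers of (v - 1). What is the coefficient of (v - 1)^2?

Use the known series and substitute for the argument.

e/2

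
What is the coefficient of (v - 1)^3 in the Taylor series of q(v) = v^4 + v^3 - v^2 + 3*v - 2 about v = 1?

q(1) = 2
q′(1) = 8
q′′(1) = 16
q′′′(1) = 30

5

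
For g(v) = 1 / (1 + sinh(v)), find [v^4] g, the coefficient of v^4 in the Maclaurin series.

Expand as Σ (-1)^k u^k with u equal to the inner function's series.
g(0) = 1
g′(0) = -1
g′′(0) = 2
g′′′(0) = -7
g^(4)(0) = 32

4/3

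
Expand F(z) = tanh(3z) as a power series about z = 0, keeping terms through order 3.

-9*z^3 + 3*z

[z^0] = 0;  [z^1] = 3;  [z^2] = 0;  [z^3] = -9.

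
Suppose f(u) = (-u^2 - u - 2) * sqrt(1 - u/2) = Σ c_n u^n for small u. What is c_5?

49/4096

Shift and add copies of the series according to the polynomial's terms.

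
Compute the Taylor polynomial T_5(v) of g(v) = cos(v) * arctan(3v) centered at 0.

Expand each factor separately, then convolve coefficients.
g(0) = 0
g′(0) = 3
g′′(0) = 0
g′′′(0) = -63
g^(4)(0) = 0
g^(5)(0) = 6387

2129*v^5/40 - 21*v^3/2 + 3*v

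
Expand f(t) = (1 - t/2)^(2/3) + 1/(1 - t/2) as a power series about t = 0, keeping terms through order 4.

Add the two expansions coefficient-wise.
[t^0] = 2;  [t^1] = 1/6;  [t^2] = 2/9;  [t^3] = 77/648;  [t^4] = 59/972.

59*t^4/972 + 77*t^3/648 + 2*t^2/9 + t/6 + 2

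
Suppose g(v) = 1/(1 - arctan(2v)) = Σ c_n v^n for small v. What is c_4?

Let u equal the inner series; expand the outer function in u and truncate.
g(0) = 1
g′(0) = 2
g′′(0) = 8
g′′′(0) = 32
g^(4)(0) = 128
So c_4 = g^(4)(0)/4! = 16/3.

16/3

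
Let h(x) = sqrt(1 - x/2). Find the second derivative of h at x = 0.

-1/16

The coefficient of x^2 in the expansion is -1/32, so h′′(0) = 2! * (-1/32) = -1/16.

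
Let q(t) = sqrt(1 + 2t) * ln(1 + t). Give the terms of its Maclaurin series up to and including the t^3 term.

Multiply the two series term by term and collect like powers.
q(0) = 0
q′(0) = 1
q′′(0) = 1
q′′′(0) = -4
Dividing each by k! gives the coefficients c_0, ..., c_3.

-2*t^3/3 + t^2/2 + t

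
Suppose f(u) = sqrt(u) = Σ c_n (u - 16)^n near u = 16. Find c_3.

Apply the Taylor formula c_k = f^(k)(a)/k!.

1/16384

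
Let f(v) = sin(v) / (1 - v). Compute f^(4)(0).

20

Take the Cauchy product of the two expansions.
From the series, [v^4] f = 5/6; multiply by 4! = 24 to get 20.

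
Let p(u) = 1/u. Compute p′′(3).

2/27

The coefficient of (u - 3)^2 in the expansion is 1/27, so p′′(3) = 2! * (1/27) = 2/27.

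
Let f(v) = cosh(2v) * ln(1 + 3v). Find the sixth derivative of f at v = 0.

Expand each factor separately, then convolve coefficients.
The coefficient of v^6 in the expansion is -165, so f^(6)(0) = 6! * (-165) = -118800.

-118800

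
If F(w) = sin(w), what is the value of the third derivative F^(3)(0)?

-1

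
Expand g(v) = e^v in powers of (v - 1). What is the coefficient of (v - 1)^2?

e/2

g(1) = e
g′(1) = e
g′′(1) = e
So c_2 = g′′(1)/2! = e/2.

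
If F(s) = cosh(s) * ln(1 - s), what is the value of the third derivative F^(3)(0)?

-5

Multiply the two series term by term and collect like powers.
From the series, [s^3] F = -5/6; multiply by 3! = 6 to get -5.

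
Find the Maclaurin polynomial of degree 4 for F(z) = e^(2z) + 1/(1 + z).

5*z^4/3 + z^3/3 + 3*z^2 + z + 2

Add the two expansions coefficient-wise.
F(0) = 2
F′(0) = 1
F′′(0) = 6
F′′′(0) = 2
F^(4)(0) = 40
The Taylor polynomial is Σ F^(k)(0)/k! · z^k.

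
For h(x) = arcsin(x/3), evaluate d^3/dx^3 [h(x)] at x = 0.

1/27

Use the known series and substitute for the argument.
The coefficient of x^3 in the expansion is 1/162, so h′′′(0) = 3! * (1/162) = 1/27.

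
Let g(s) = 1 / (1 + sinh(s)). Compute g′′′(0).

Expand as Σ (-1)^k u^k with u equal to the inner function's series.
The coefficient of s^3 in the expansion is -7/6, so g′′′(0) = 3! * (-7/6) = -7.

-7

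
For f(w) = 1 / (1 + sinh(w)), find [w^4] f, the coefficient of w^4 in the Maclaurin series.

Write 1/(1+u) = 1 - u + u^2 - u^3 + ... and substitute the series for u.
[w^0] = 1;  [w^1] = -1;  [w^2] = 1;  [w^3] = -7/6;  [w^4] = 4/3.

4/3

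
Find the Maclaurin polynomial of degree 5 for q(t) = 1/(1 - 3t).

q(0) = 1
q′(0) = 3
q′′(0) = 18
q′′′(0) = 162
q^(4)(0) = 1944
q^(5)(0) = 29160

243*t^5 + 81*t^4 + 27*t^3 + 9*t^2 + 3*t + 1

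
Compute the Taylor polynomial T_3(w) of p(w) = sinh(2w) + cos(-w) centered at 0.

4*w^3/3 - w^2/2 + 2*w + 1

Expand each term separately and add.
p(0) = 1
p′(0) = 2
p′′(0) = -1
p′′′(0) = 8
The Taylor polynomial is Σ p^(k)(0)/k! · w^k.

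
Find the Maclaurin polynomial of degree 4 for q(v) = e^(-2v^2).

2*v^4 - 2*v^2 + 1

Differentiate repeatedly and evaluate at the center.
q(0) = 1
q′(0) = 0
q′′(0) = -4
q′′′(0) = 0
q^(4)(0) = 48
The Taylor polynomial is Σ q^(k)(0)/k! · v^k.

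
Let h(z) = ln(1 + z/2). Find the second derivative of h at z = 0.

From the series, [z^2] h = -1/8; multiply by 2! = 2 to get -1/4.

-1/4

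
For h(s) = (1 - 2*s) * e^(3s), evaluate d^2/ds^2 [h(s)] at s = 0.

Multiply each power in the prefactor through the base expansion.
From the series, [s^2] h = -3/2; multiply by 2! = 2 to get -3.

-3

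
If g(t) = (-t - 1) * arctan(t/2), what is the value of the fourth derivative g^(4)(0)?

1

Distribute the polynomial across the series and collect like powers.
The coefficient of t^4 in the expansion is 1/24, so g^(4)(0) = 4! * (1/24) = 1.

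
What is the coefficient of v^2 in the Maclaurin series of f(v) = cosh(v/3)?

1/18

Differentiate repeatedly and evaluate at the center.
[v^0] = 1;  [v^1] = 0;  [v^2] = 1/18.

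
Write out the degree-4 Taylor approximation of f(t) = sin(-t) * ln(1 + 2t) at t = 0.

Multiply the two series term by term and collect like powers.

-7*t^4/3 + 2*t^3 - 2*t^2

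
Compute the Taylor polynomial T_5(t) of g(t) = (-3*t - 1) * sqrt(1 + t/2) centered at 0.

53*t^5/8192 - 43*t^4/2048 + 11*t^3/128 - 23*t^2/32 - 13*t/4 - 1

Distribute the polynomial across the series and collect like powers.
g(0) = -1
g′(0) = -13/4
g′′(0) = -23/16
g′′′(0) = 33/64
g^(4)(0) = -129/256
g^(5)(0) = 795/1024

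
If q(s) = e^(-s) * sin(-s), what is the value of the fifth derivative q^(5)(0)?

4

Expand each factor separately, then convolve coefficients.
From the series, [s^5] q = 1/30; multiply by 5! = 120 to get 4.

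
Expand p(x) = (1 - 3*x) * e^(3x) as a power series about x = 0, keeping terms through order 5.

-81*x^5/10 - 81*x^4/8 - 9*x^3 - 9*x^2/2 + 1

Multiply each power in the prefactor through the base expansion.
p(0) = 1
p′(0) = 0
p′′(0) = -9
p′′′(0) = -54
p^(4)(0) = -243
p^(5)(0) = -972
Then c_k = p^(k)(0)/k! gives each Taylor coefficient.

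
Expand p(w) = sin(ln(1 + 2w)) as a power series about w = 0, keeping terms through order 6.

8*w^6 - 8*w^5/3 + 4*w^3/3 - 2*w^2 + 2*w

Substitute the inner expansion into the outer series and collect powers.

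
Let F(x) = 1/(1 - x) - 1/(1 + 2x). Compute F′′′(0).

54

Expand each term separately and add.
The coefficient of x^3 in the expansion is 9, so F′′′(0) = 3! * (9) = 54.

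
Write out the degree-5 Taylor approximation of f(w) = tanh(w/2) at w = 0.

f(0) = 0
f′(0) = 1/2
f′′(0) = 0
f′′′(0) = -1/4
f^(4)(0) = 0
f^(5)(0) = 1/2
Then c_k = f^(k)(0)/k! gives each Taylor coefficient.

w^5/240 - w^3/24 + w/2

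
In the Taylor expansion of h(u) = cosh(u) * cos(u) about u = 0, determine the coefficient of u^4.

-1/6

Take the Cauchy product of the two expansions.
h(0) = 1
h′(0) = 0
h′′(0) = 0
h′′′(0) = 0
h^(4)(0) = -4
So c_4 = h^(4)(0)/4! = -1/6.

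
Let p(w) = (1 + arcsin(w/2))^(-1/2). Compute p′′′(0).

-19/64

Compose series: expand the inner function first, then feed it into the outer expansion.
The coefficient of w^3 in the expansion is -19/384, so p′′′(0) = 3! * (-19/384) = -19/64.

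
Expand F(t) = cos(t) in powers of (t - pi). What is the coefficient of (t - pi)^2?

Use the known series and substitute for the argument.
F(pi) = -1
F′(pi) = 0
F′′(pi) = 1
Dividing each by k! gives the coefficients c_0, ..., c_2.

1/2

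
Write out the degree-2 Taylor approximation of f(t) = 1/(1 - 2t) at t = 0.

4*t^2 + 2*t + 1

f(0) = 1
f′(0) = 2
f′′(0) = 8
Dividing each by k! gives the coefficients c_0, ..., c_2.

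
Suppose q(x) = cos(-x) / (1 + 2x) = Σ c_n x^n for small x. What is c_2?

7/2

Write out both Maclaurin series and multiply, keeping only the needed powers.
[x^0] = 1;  [x^1] = -2;  [x^2] = 7/2.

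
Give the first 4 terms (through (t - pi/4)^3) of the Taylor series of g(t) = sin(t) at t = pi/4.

-sqrt(2)*(t - pi/4)^3/12 - sqrt(2)*(t - pi/4)^2/4 + sqrt(2)*(t - pi/4)/2 + sqrt(2)/2

[(t - pi/4)^0] = sqrt(2)/2;  [(t - pi/4)^1] = sqrt(2)/2;  [(t - pi/4)^2] = -sqrt(2)/4;  [(t - pi/4)^3] = -sqrt(2)/12.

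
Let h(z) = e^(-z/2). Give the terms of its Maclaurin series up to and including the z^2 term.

z^2/8 - z/2 + 1

Compute the successive derivatives at the expansion point and divide by k!.
[z^0] = 1;  [z^1] = -1/2;  [z^2] = 1/8.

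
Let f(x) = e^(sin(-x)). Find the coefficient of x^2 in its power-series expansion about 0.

Plug the Maclaurin series of the inner function into that of the outer and collect terms.
f(0) = 1
f′(0) = -1
f′′(0) = 1
So c_2 = f′′(0)/2! = 1/2.

1/2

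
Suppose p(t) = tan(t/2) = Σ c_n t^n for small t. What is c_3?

1/24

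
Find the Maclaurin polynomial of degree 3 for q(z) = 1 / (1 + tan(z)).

-4*z^3/3 + z^2 - z + 1

Expand as Σ (-1)^k u^k with u equal to the inner function's series.
[z^0] = 1;  [z^1] = -1;  [z^2] = 1;  [z^3] = -4/3.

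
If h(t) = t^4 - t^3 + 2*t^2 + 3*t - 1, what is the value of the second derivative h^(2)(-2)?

64

Compute the successive derivatives at the expansion point and divide by k!.
The coefficient of (t + 2)^2 in the expansion is 32, so h′′(-2) = 2! * (32) = 64.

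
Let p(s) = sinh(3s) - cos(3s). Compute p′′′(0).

27

Add the two expansions coefficient-wise.
The coefficient of s^3 in the expansion is 9/2, so p′′′(0) = 3! * (9/2) = 27.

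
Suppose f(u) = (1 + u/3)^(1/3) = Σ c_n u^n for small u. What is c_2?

-1/81

f(0) = 1
f′(0) = 1/9
f′′(0) = -2/81
So c_2 = f′′(0)/2! = -1/81.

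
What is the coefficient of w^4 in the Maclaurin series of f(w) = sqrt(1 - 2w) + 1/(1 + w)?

3/8

Add the two expansions coefficient-wise.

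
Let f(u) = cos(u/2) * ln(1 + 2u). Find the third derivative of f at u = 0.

Write out both Maclaurin series and multiply, keeping only the needed powers.
From the series, [u^3] f = 29/12; multiply by 3! = 6 to get 29/2.

29/2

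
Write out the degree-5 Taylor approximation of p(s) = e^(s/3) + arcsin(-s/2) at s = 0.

-431*s^5/186624 + s^4/1944 - 19*s^3/1296 + s^2/18 - s/6 + 1

Combine the two series term by term.
p(0) = 1
p′(0) = -1/6
p′′(0) = 1/9
p′′′(0) = -19/216
p^(4)(0) = 1/81
p^(5)(0) = -2155/7776
Then c_k = p^(k)(0)/k! gives each Taylor coefficient.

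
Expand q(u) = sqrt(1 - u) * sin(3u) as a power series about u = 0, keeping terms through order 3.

Write out both Maclaurin series and multiply, keeping only the needed powers.

-39*u^3/8 - 3*u^2/2 + 3*u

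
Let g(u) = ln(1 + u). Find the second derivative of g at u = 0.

From the series, [u^2] g = -1/2; multiply by 2! = 2 to get -1.

-1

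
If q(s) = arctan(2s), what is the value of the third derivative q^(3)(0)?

Compute the successive derivatives at the expansion point and divide by k!.
From the series, [s^3] q = -8/3; multiply by 3! = 6 to get -16.

-16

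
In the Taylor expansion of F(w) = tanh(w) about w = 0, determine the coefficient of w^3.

-1/3

[w^0] = 0;  [w^1] = 1;  [w^2] = 0;  [w^3] = -1/3.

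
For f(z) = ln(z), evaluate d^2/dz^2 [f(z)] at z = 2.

-1/4

From the series, [(z - 2)^2] f = -1/8; multiply by 2! = 2 to get -1/4.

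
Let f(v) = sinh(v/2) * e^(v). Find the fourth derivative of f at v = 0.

Multiply the two series term by term and collect like powers.
From the series, [v^4] f = 5/48; multiply by 4! = 24 to get 5/2.

5/2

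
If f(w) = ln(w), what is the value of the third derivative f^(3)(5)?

2/125

Differentiate repeatedly and evaluate at the center.
The coefficient of (w - 5)^3 in the expansion is 1/375, so f′′′(5) = 3! * (1/375) = 2/125.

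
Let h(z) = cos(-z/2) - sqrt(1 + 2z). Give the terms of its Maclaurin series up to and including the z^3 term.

Expand each term separately and add.

-z^3/2 + 3*z^2/8 - z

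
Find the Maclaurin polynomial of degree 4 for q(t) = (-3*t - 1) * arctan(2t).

Distribute the polynomial across the series and collect like powers.
q(0) = 0
q′(0) = -2
q′′(0) = -12
q′′′(0) = 16
q^(4)(0) = 192
The Taylor polynomial is Σ q^(k)(0)/k! · t^k.

8*t^4 + 8*t^3/3 - 6*t^2 - 2*t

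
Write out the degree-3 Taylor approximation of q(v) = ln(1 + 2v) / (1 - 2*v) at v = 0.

Multiply the numerator's expansion by the denominator's geometric series.
q(0) = 0
q′(0) = 2
q′′(0) = 4
q′′′(0) = 40
Dividing each by k! gives the coefficients c_0, ..., c_3.

20*v^3/3 + 2*v^2 + 2*v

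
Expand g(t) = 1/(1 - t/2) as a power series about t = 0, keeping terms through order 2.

[t^0] = 1;  [t^1] = 1/2;  [t^2] = 1/4.

t^2/4 + t/2 + 1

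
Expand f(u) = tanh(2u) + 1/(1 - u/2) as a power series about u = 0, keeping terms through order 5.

2063*u^5/480 + u^4/16 - 61*u^3/24 + u^2/4 + 5*u/2 + 1

Combine the two series term by term.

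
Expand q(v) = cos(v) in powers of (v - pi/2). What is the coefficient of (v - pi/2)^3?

1/6

[(v - pi/2)^0] = 0;  [(v - pi/2)^1] = -1;  [(v - pi/2)^2] = 0;  [(v - pi/2)^3] = 1/6.
So c_3 = q′′′(pi/2)/3! = 1/6.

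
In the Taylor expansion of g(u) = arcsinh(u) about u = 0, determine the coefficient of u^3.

-1/6

[u^0] = 0;  [u^1] = 1;  [u^2] = 0;  [u^3] = -1/6.
So c_3 = g′′′(0)/3! = -1/6.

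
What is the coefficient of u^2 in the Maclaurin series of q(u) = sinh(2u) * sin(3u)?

6

Write out both Maclaurin series and multiply, keeping only the needed powers.
q(0) = 0
q′(0) = 0
q′′(0) = 12
Then c_k = q^(k)(0)/k! gives each Taylor coefficient.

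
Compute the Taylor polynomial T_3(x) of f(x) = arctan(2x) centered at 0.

[x^0] = 0;  [x^1] = 2;  [x^2] = 0;  [x^3] = -8/3.

-8*x^3/3 + 2*x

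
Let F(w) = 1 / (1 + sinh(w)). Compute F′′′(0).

-7

Write 1/(1+u) = 1 - u + u^2 - u^3 + ... and substitute the series for u.
The coefficient of w^3 in the expansion is -7/6, so F′′′(0) = 3! * (-7/6) = -7.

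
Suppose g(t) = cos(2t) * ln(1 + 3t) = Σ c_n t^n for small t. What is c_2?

-9/2

Take the Cauchy product of the two expansions.
g(0) = 0
g′(0) = 3
g′′(0) = -9
Dividing each by k! gives the coefficients c_0, ..., c_2.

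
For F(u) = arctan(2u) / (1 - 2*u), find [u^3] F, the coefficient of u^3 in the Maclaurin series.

16/3

Use 1/(1 - r) = Σ r^k on the denominator, then take the Cauchy product.
F(0) = 0
F′(0) = 2
F′′(0) = 8
F′′′(0) = 32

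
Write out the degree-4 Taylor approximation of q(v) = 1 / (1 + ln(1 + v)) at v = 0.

11*v^4/3 - 7*v^3/3 + 3*v^2/2 - v + 1

Expand as Σ (-1)^k u^k with u equal to the inner function's series.
[v^0] = 1;  [v^1] = -1;  [v^2] = 3/2;  [v^3] = -7/3;  [v^4] = 11/3.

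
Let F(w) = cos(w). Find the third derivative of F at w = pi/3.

sqrt(3)/2

From the series, [(w - pi/3)^3] F = sqrt(3)/12; multiply by 3! = 6 to get sqrt(3)/2.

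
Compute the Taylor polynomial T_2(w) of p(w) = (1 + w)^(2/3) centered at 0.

-w^2/9 + 2*w/3 + 1

[w^0] = 1;  [w^1] = 2/3;  [w^2] = -1/9.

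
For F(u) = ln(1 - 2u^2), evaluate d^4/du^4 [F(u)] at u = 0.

The coefficient of u^4 in the expansion is -2, so F^(4)(0) = 4! * (-2) = -48.

-48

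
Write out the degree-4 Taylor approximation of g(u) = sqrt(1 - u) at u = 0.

-5*u^4/128 - u^3/16 - u^2/8 - u/2 + 1

g(0) = 1
g′(0) = -1/2
g′′(0) = -1/4
g′′′(0) = -3/8
g^(4)(0) = -15/16
The Taylor polynomial is Σ g^(k)(0)/k! · u^k.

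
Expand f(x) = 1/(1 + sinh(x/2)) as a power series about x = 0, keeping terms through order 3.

-7*x^3/48 + x^2/4 - x/2 + 1

Plug the Maclaurin series of the inner function into that of the outer and collect terms.
f(0) = 1
f′(0) = -1/2
f′′(0) = 1/2
f′′′(0) = -7/8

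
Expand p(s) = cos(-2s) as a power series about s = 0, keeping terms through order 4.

2*s^4/3 - 2*s^2 + 1

p(0) = 1
p′(0) = 0
p′′(0) = -4
p′′′(0) = 0
p^(4)(0) = 16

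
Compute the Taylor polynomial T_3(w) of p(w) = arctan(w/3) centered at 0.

-w^3/81 + w/3

p(0) = 0
p′(0) = 1/3
p′′(0) = 0
p′′′(0) = -2/27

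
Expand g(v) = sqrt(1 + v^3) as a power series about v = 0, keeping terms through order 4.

g(0) = 1
g′(0) = 0
g′′(0) = 0
g′′′(0) = 3
g^(4)(0) = 0
The Taylor polynomial is Σ g^(k)(0)/k! · v^k.

v^3/2 + 1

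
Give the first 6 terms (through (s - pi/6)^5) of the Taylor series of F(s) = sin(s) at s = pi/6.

sqrt(3)*(s - pi/6)^5/240 + (s - pi/6)^4/48 - sqrt(3)*(s - pi/6)^3/12 - (s - pi/6)^2/4 + sqrt(3)*(s - pi/6)/2 + 1/2

F(pi/6) = 1/2
F′(pi/6) = sqrt(3)/2
F′′(pi/6) = -1/2
F′′′(pi/6) = -sqrt(3)/2
F^(4)(pi/6) = 1/2
F^(5)(pi/6) = sqrt(3)/2
Dividing each by k! gives the coefficients c_0, ..., c_5.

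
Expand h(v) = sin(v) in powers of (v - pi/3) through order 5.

h(pi/3) = sqrt(3)/2
h′(pi/3) = 1/2
h′′(pi/3) = -sqrt(3)/2
h′′′(pi/3) = -1/2
h^(4)(pi/3) = sqrt(3)/2
h^(5)(pi/3) = 1/2
Dividing each by k! gives the coefficients c_0, ..., c_5.

(v - pi/3)^5/240 + sqrt(3)*(v - pi/3)^4/48 - (v - pi/3)^3/12 - sqrt(3)*(v - pi/3)^2/4 + (v - pi/3)/2 + sqrt(3)/2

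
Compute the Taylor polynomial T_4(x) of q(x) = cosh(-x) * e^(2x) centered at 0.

Take the Cauchy product of the two expansions.

41*x^4/24 + 7*x^3/3 + 5*x^2/2 + 2*x + 1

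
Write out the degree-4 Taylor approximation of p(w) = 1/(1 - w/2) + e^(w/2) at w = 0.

25*w^4/384 + 7*w^3/48 + 3*w^2/8 + w + 2

Add the two expansions coefficient-wise.
p(0) = 2
p′(0) = 1
p′′(0) = 3/4
p′′′(0) = 7/8
p^(4)(0) = 25/16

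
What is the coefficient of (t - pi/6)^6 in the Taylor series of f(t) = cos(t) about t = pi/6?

[(t - pi/6)^0] = sqrt(3)/2;  [(t - pi/6)^1] = -1/2;  [(t - pi/6)^2] = -sqrt(3)/4;  [(t - pi/6)^3] = 1/12;  [(t - pi/6)^4] = sqrt(3)/48;  [(t - pi/6)^5] = -1/240;  [(t - pi/6)^6] = -sqrt(3)/1440.

-sqrt(3)/1440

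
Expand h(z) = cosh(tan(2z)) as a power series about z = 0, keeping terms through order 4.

Compose series: expand the inner function first, then feed it into the outer expansion.
h(0) = 1
h′(0) = 0
h′′(0) = 4
h′′′(0) = 0
h^(4)(0) = 144

6*z^4 + 2*z^2 + 1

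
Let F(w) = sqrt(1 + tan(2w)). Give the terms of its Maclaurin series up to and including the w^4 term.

-47*w^4/24 + 11*w^3/6 - w^2/2 + w + 1

Let u equal the inner series; expand the outer function in u and truncate.
[w^0] = 1;  [w^1] = 1;  [w^2] = -1/2;  [w^3] = 11/6;  [w^4] = -47/24.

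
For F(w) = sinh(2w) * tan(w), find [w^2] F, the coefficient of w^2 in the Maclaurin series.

Take the Cauchy product of the two expansions.
F(0) = 0
F′(0) = 0
F′′(0) = 4

2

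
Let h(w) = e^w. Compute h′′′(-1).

The coefficient of (w + 1)^3 in the expansion is e^(-1)/6, so h′′′(-1) = 3! * (e^(-1)/6) = e^(-1).

e^(-1)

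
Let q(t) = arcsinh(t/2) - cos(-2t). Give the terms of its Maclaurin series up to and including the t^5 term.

Add the two expansions coefficient-wise.
q(0) = -1
q′(0) = 1/2
q′′(0) = 4
q′′′(0) = -1/8
q^(4)(0) = -16
q^(5)(0) = 9/32

3*t^5/1280 - 2*t^4/3 - t^3/48 + 2*t^2 + t/2 - 1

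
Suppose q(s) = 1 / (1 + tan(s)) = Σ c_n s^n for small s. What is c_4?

Use the geometric series for the reciprocal, then substitute.
q(0) = 1
q′(0) = -1
q′′(0) = 2
q′′′(0) = -8
q^(4)(0) = 40
So c_4 = q^(4)(0)/4! = 5/3.

5/3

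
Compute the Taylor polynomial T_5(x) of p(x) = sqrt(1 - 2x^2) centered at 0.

[x^0] = 1;  [x^1] = 0;  [x^2] = -1;  [x^3] = 0;  [x^4] = -1/2;  [x^5] = 0.

-x^4/2 - x^2 + 1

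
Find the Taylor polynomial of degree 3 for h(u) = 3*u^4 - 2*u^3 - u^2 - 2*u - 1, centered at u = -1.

Differentiate repeatedly and evaluate at the center.
h(-1) = 5
h′(-1) = -18
h′′(-1) = 46
h′′′(-1) = -84

-14*(u + 1)^3 + 23*(u + 1)^2 - 18*(u + 1) + 5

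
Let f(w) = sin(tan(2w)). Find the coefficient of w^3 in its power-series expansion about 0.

4/3

Compose series: expand the inner function first, then feed it into the outer expansion.
[w^0] = 0;  [w^1] = 2;  [w^2] = 0;  [w^3] = 4/3.
So c_3 = f′′′(0)/3! = 4/3.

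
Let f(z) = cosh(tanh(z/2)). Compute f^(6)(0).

Compose series: expand the inner function first, then feed it into the outer expansion.
From the series, [z^6] f = 97/46080; multiply by 6! = 720 to get 97/64.

97/64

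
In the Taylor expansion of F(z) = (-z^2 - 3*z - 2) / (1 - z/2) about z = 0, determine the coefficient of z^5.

-3/8

Shift and add copies of the series according to the polynomial's terms.
F(0) = -2
F′(0) = -4
F′′(0) = -6
F′′′(0) = -9
F^(4)(0) = -18
F^(5)(0) = -45
The Taylor polynomial is Σ F^(k)(0)/k! · z^k.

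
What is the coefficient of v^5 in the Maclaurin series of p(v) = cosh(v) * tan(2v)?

Multiply the two series term by term and collect like powers.

341/60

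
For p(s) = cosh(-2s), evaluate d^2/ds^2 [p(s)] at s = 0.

The coefficient of s^2 in the expansion is 2, so p′′(0) = 2! * (2) = 4.

4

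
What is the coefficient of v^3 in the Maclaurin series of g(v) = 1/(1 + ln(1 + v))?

-7/3

Let u equal the inner series; expand the outer function in u and truncate.
g(0) = 1
g′(0) = -1
g′′(0) = 3
g′′′(0) = -14
So c_3 = g′′′(0)/3! = -7/3.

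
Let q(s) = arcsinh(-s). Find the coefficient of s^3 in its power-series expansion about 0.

Compute the successive derivatives at the expansion point and divide by k!.
[s^0] = 0;  [s^1] = -1;  [s^2] = 0;  [s^3] = 1/6.

1/6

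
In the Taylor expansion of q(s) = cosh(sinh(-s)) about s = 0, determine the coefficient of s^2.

1/2

Substitute the inner expansion into the outer series and collect powers.
q(0) = 1
q′(0) = 0
q′′(0) = 1
Dividing each by k! gives the coefficients c_0, ..., c_2.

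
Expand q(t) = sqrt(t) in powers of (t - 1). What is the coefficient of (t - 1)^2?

Differentiate repeatedly and evaluate at the center.
q(1) = 1
q′(1) = 1/2
q′′(1) = -1/4

-1/8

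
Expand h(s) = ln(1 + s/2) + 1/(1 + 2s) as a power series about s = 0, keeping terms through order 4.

1023*s^4/64 - 191*s^3/24 + 31*s^2/8 - 3*s/2 + 1

Expand each term separately and add.
[s^0] = 1;  [s^1] = -3/2;  [s^2] = 31/8;  [s^3] = -191/24;  [s^4] = 1023/64.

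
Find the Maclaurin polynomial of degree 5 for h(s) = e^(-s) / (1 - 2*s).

Multiply the numerator's expansion by the denominator's geometric series.

2329*s^5/120 + 233*s^4/24 + 29*s^3/6 + 5*s^2/2 + s + 1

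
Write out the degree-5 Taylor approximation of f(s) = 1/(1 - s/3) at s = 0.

f(0) = 1
f′(0) = 1/3
f′′(0) = 2/9
f′′′(0) = 2/9
f^(4)(0) = 8/27
f^(5)(0) = 40/81

s^5/243 + s^4/81 + s^3/27 + s^2/9 + s/3 + 1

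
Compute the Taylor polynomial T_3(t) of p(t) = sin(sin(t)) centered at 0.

Compose series: expand the inner function first, then feed it into the outer expansion.
p(0) = 0
p′(0) = 1
p′′(0) = 0
p′′′(0) = -2
Then c_k = p^(k)(0)/k! gives each Taylor coefficient.

-t^3/3 + t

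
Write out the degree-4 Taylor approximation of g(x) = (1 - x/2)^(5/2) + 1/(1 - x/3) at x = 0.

Combine the two series term by term.
[x^0] = 2;  [x^1] = -11/12;  [x^2] = 167/288;  [x^3] = -7/3456;  [x^4] = 1643/165888.

1643*x^4/165888 - 7*x^3/3456 + 167*x^2/288 - 11*x/12 + 2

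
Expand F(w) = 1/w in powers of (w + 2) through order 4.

Compute the successive derivatives at the expansion point and divide by k!.
[(w + 2)^0] = -1/2;  [(w + 2)^1] = -1/4;  [(w + 2)^2] = -1/8;  [(w + 2)^3] = -1/16;  [(w + 2)^4] = -1/32.

-(w + 2)^4/32 - (w + 2)^3/16 - (w + 2)^2/8 - (w + 2)/4 - 1/2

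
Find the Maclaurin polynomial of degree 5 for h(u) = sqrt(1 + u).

7*u^5/256 - 5*u^4/128 + u^3/16 - u^2/8 + u/2 + 1

h(0) = 1
h′(0) = 1/2
h′′(0) = -1/4
h′′′(0) = 3/8
h^(4)(0) = -15/16
h^(5)(0) = 105/32
Dividing each by k! gives the coefficients c_0, ..., c_5.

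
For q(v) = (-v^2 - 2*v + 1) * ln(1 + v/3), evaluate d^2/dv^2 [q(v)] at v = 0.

-13/9

Multiply each power in the prefactor through the base expansion.
From the series, [v^2] q = -13/18; multiply by 2! = 2 to get -13/9.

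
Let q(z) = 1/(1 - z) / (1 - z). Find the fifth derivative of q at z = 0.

Write out both Maclaurin series and multiply, keeping only the needed powers.
From the series, [z^5] q = 6; multiply by 5! = 120 to get 720.

720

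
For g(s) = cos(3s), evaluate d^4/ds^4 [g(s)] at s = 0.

81

The coefficient of s^4 in the expansion is 27/8, so g^(4)(0) = 4! * (27/8) = 81.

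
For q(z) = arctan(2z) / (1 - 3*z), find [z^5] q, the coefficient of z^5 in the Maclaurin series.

Use 1/(1 - r) = Σ r^k on the denominator, then take the Cauchy product.
q(0) = 0
q′(0) = 2
q′′(0) = 12
q′′′(0) = 92
q^(4)(0) = 1104
q^(5)(0) = 17328

722/5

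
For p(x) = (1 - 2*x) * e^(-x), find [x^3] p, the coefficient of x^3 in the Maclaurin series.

-7/6

Shift and add copies of the series according to the polynomial's terms.
So c_3 = p′′′(0)/3! = -7/6.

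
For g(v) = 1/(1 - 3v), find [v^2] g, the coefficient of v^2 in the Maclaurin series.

9

[v^0] = 1;  [v^1] = 3;  [v^2] = 9.
So c_2 = g′′(0)/2! = 9.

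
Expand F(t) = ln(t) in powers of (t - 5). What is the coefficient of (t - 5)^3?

1/375

Use the known series and substitute for the argument.
[(t - 5)^0] = ln(5);  [(t - 5)^1] = 1/5;  [(t - 5)^2] = -1/50;  [(t - 5)^3] = 1/375.
So c_3 = F′′′(5)/3! = 1/375.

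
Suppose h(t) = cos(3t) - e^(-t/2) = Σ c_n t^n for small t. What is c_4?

1295/384

Expand each term separately and add.
h(0) = 0
h′(0) = 1/2
h′′(0) = -37/4
h′′′(0) = 1/8
h^(4)(0) = 1295/16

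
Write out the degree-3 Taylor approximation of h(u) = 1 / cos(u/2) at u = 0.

u^2/8 + 1

Invert the denominator's series and multiply.
h(0) = 1
h′(0) = 0
h′′(0) = 1/4
h′′′(0) = 0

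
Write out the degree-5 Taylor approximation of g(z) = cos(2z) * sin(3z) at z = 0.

Take the Cauchy product of the two expansions.

521*z^5/40 - 21*z^3/2 + 3*z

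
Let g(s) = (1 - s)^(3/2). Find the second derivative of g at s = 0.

3/4

The coefficient of s^2 in the expansion is 3/8, so g′′(0) = 2! * (3/8) = 3/4.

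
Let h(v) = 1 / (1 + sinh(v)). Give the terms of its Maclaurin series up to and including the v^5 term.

Use the geometric series for the reciprocal, then substitute.

-181*v^5/120 + 4*v^4/3 - 7*v^3/6 + v^2 - v + 1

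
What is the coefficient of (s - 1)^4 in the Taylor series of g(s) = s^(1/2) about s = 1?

Use the known series and substitute for the argument.
g(1) = 1
g′(1) = 1/2
g′′(1) = -1/4
g′′′(1) = 3/8
g^(4)(1) = -15/16

-5/128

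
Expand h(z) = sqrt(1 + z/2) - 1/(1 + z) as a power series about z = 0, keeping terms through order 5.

Expand each term separately and add.
h(0) = 0
h′(0) = 5/4
h′′(0) = -33/16
h′′′(0) = 387/64
h^(4)(0) = -6159/256
h^(5)(0) = 122985/1024
Dividing each by k! gives the coefficients c_0, ..., c_5.

8199*z^5/8192 - 2053*z^4/2048 + 129*z^3/128 - 33*z^2/32 + 5*z/4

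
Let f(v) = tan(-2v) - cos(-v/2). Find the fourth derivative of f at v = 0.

Expand each term separately and add.
From the series, [v^4] f = -1/384; multiply by 4! = 24 to get -1/16.

-1/16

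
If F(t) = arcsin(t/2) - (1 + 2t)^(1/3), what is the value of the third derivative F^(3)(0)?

Add the two expansions coefficient-wise.
The coefficient of t^3 in the expansion is -613/1296, so F′′′(0) = 3! * (-613/1296) = -613/216.

-613/216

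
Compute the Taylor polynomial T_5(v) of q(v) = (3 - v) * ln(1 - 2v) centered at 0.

Shift and add copies of the series according to the polynomial's terms.
q(0) = 0
q′(0) = -6
q′′(0) = -8
q′′′(0) = -36
q^(4)(0) = -224
q^(5)(0) = -1824
Then c_k = q^(k)(0)/k! gives each Taylor coefficient.

-76*v^5/5 - 28*v^4/3 - 6*v^3 - 4*v^2 - 6*v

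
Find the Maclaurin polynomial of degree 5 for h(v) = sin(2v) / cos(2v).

Divide the numerator series by the denominator series (power-series long division).
[v^0] = 0;  [v^1] = 2;  [v^2] = 0;  [v^3] = 8/3;  [v^4] = 0;  [v^5] = 64/15.

64*v^5/15 + 8*v^3/3 + 2*v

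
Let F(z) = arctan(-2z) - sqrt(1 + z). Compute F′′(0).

1/4

Add the two expansions coefficient-wise.
From the series, [z^2] F = 1/8; multiply by 2! = 2 to get 1/4.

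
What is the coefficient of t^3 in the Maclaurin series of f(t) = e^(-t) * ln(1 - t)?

-1/3

Take the Cauchy product of the two expansions.
[t^0] = 0;  [t^1] = -1;  [t^2] = 1/2;  [t^3] = -1/3.
So c_3 = f′′′(0)/3! = -1/3.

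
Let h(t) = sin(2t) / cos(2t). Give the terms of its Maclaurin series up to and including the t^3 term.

8*t^3/3 + 2*t

Invert the denominator's series and multiply.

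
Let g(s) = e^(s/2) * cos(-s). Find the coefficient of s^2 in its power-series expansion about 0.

-3/8

Take the Cauchy product of the two expansions.
g(0) = 1
g′(0) = 1/2
g′′(0) = -3/4
Then c_k = g^(k)(0)/k! gives each Taylor coefficient.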